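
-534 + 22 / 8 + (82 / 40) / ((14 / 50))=-7335 / 14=-523.93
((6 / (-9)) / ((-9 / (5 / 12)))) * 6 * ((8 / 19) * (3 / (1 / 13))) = 520 / 171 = 3.04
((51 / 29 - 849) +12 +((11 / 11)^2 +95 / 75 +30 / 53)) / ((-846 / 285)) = 182316229 / 650151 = 280.42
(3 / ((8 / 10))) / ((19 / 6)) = 45 / 38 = 1.18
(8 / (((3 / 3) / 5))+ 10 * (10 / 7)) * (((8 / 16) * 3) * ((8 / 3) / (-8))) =-190 / 7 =-27.14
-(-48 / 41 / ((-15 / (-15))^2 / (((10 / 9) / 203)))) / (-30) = -16 / 74907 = -0.00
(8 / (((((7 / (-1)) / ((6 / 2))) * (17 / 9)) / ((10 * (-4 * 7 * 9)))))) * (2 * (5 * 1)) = 45741.18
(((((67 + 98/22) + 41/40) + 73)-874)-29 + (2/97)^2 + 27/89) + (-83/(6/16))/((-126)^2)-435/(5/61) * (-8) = 41698.77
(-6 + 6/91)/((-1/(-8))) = -4320/91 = -47.47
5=5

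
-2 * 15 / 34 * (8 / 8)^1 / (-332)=15 / 5644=0.00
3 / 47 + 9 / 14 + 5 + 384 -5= 253137 / 658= 384.71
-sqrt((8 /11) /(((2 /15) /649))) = -2 * sqrt(885) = -59.50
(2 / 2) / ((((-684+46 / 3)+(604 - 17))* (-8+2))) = 1 / 490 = 0.00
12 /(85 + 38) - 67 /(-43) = 2919 /1763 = 1.66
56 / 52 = 1.08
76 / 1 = 76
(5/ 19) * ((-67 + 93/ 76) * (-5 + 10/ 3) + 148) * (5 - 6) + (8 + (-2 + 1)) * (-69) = -2386051/ 4332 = -550.80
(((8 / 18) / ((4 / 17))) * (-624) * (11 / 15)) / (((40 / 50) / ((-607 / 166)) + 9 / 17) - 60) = 401367824 / 27717057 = 14.48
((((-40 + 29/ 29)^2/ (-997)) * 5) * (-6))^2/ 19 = 2082096900/ 18886171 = 110.24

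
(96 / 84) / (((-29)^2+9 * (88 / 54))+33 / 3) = 3 / 2275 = 0.00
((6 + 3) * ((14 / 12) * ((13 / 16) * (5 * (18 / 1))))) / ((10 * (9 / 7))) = 1911 / 32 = 59.72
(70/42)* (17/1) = 85/3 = 28.33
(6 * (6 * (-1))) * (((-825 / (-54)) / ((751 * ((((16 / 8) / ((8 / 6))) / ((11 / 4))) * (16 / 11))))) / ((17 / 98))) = -5.32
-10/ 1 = -10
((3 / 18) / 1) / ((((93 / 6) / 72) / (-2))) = -48 / 31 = -1.55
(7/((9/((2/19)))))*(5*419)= 171.52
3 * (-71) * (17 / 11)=-3621 / 11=-329.18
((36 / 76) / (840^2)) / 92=1 / 137043200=0.00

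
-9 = -9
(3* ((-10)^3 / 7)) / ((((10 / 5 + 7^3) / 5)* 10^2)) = -10 / 161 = -0.06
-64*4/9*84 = -7168/3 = -2389.33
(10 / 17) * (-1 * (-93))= 930 / 17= 54.71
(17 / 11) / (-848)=-17 / 9328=-0.00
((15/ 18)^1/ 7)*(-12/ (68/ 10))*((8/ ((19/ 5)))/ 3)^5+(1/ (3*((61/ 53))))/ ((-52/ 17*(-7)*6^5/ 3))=-3207559427057/ 89726221183872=-0.04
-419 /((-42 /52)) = 10894 /21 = 518.76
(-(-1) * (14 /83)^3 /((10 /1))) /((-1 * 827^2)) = -1372 /1955308555615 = -0.00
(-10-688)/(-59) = 698/59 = 11.83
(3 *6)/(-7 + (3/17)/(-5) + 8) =765/41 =18.66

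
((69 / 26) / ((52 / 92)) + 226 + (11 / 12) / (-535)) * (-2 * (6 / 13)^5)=-324386066736 / 33570456595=-9.66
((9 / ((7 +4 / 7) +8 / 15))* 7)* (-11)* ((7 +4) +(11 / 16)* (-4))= -2401245 / 3404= -705.42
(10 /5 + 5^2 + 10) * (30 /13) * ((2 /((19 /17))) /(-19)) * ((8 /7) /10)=-30192 /32851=-0.92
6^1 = 6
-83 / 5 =-16.60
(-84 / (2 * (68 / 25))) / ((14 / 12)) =-225 / 17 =-13.24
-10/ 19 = -0.53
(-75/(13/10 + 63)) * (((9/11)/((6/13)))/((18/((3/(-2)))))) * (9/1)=43875/28292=1.55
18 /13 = 1.38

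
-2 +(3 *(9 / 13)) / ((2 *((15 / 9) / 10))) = 55 / 13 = 4.23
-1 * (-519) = 519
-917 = -917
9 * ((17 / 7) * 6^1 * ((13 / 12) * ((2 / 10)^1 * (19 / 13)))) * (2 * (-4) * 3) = -34884 / 35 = -996.69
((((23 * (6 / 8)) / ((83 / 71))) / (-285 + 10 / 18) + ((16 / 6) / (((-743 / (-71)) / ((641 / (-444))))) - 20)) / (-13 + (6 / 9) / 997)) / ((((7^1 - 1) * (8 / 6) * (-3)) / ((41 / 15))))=-175525735765355813 / 981137259155865600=-0.18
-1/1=-1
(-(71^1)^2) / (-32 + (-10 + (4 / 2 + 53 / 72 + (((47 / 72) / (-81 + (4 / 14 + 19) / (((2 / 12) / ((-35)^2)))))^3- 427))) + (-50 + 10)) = 5349813863036265732966912 / 537277835971519435613233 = 9.96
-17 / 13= -1.31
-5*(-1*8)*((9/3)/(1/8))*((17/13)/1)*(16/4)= 65280/13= 5021.54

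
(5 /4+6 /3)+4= 29 /4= 7.25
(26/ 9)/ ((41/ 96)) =832/ 123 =6.76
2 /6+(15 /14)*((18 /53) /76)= 28601 /84588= 0.34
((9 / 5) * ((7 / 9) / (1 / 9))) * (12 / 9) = 84 / 5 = 16.80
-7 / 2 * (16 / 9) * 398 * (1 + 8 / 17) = -557200 / 153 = -3641.83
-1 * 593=-593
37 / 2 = 18.50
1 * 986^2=972196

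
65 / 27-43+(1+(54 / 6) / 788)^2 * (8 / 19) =-1599166589 / 39818034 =-40.16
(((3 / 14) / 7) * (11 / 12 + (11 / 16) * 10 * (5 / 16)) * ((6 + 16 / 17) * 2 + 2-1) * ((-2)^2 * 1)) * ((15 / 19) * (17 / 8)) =4466715 / 476672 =9.37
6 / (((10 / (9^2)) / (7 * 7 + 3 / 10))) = 119799 / 50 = 2395.98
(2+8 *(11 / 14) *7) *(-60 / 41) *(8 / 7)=-76.93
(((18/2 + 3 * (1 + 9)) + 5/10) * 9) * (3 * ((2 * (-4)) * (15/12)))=-10665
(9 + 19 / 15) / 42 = 11 / 45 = 0.24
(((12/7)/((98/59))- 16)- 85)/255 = -2017/5145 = -0.39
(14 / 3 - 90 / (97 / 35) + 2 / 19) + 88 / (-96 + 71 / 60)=-900554494 / 31454481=-28.63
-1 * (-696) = 696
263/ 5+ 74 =633/ 5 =126.60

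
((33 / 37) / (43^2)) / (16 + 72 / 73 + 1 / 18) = 43362 / 1531972309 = 0.00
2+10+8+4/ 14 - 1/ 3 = 419/ 21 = 19.95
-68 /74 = -34 /37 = -0.92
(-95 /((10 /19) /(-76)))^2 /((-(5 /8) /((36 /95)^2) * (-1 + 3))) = -21618690.05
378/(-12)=-31.50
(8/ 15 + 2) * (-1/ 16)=-19/ 120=-0.16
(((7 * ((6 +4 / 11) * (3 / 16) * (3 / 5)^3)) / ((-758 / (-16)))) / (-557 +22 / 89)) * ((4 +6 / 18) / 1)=-510237 / 1721484325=-0.00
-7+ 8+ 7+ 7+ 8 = 23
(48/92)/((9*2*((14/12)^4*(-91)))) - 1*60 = -301518444/5025293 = -60.00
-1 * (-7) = 7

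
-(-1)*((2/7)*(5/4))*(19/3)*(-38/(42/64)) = -130.98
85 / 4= 21.25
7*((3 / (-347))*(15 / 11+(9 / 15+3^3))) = -33453 / 19085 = -1.75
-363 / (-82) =363 / 82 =4.43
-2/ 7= -0.29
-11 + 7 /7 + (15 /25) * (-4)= -62 /5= -12.40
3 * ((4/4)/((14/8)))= 12/7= 1.71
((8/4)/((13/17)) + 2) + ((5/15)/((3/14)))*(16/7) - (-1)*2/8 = 3941/468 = 8.42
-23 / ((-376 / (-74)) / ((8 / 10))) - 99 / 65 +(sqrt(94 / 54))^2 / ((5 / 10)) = -1.66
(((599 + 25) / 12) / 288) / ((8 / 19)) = 0.43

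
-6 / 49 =-0.12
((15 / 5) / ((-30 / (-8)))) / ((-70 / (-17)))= 34 / 175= 0.19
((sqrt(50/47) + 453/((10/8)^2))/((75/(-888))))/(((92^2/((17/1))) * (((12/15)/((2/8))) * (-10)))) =629 * sqrt(94)/7956160 + 284937/1322500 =0.22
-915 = -915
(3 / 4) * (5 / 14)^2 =75 / 784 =0.10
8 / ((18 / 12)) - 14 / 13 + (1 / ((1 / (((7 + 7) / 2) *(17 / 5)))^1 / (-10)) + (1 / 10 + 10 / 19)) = -1727399 / 7410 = -233.12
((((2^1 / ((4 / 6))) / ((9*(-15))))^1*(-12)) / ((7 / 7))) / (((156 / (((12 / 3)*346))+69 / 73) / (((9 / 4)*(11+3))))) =353612 / 44535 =7.94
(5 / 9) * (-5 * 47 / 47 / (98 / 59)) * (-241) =355475 / 882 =403.03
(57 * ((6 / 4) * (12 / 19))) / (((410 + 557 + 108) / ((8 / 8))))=54 / 1075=0.05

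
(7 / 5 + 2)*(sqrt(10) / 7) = 1.54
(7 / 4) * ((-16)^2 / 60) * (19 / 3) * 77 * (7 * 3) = 76466.13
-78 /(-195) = 2 /5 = 0.40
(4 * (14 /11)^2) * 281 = 220304 /121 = 1820.69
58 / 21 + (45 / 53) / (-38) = 115867 / 42294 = 2.74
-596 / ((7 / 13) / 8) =-61984 / 7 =-8854.86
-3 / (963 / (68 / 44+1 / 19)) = -334 / 67089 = -0.00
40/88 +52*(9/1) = 5153/11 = 468.45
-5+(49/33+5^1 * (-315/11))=-4841/33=-146.70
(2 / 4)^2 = 1 / 4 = 0.25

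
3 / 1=3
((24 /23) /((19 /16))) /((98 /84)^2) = 13824 /21413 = 0.65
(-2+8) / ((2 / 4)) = 12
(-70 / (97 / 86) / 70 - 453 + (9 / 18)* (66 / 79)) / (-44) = 10.31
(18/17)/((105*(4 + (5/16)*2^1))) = 48/22015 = 0.00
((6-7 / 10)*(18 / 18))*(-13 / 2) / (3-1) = -689 / 40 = -17.22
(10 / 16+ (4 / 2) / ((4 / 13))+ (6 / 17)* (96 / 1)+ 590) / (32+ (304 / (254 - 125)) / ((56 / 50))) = 77492751 / 4188256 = 18.50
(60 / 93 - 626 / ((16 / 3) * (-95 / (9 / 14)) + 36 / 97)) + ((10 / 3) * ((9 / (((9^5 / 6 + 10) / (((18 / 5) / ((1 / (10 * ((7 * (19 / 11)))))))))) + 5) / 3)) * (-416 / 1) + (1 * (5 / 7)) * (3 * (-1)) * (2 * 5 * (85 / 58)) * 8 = -107603739197106431 / 39204107272638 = -2744.71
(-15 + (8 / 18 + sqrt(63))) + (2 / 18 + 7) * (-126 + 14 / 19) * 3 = -2678.90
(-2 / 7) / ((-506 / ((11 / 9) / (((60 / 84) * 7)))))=1 / 7245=0.00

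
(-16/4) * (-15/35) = 12/7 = 1.71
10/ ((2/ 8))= 40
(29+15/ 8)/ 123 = 247/ 984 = 0.25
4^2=16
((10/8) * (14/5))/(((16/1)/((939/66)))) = 3.11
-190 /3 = -63.33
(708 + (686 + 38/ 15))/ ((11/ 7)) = 146636/ 165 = 888.70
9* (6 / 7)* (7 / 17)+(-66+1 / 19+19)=-14138 / 323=-43.77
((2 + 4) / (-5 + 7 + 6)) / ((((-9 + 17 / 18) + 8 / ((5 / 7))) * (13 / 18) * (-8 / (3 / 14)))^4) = 6537720751875 / 450413364251551826944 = 0.00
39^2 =1521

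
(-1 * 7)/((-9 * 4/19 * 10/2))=133/180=0.74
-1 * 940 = -940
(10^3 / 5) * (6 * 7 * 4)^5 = 26765564313600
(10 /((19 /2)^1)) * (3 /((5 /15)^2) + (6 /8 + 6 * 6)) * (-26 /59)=-33150 /1121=-29.57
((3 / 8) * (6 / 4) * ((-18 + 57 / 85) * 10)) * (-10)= 66285 / 68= 974.78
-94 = -94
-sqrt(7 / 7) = -1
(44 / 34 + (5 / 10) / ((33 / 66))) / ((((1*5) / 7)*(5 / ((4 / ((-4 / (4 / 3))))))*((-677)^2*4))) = -91 / 194789825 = -0.00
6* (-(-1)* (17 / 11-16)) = -954 / 11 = -86.73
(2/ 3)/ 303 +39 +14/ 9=12289/ 303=40.56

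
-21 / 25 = -0.84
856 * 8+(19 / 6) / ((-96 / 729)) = 436733 / 64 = 6823.95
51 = 51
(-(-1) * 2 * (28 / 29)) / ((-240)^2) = 7 / 208800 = 0.00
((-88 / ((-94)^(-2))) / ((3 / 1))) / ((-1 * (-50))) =-388784 / 75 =-5183.79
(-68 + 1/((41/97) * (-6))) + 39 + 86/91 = -28.45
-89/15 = -5.93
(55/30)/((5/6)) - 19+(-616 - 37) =-3349/5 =-669.80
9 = 9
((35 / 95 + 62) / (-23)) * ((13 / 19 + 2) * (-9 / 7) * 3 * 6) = 9790470 / 58121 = 168.45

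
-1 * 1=-1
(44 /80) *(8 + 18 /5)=319 /50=6.38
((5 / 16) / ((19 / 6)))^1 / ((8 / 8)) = 15 / 152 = 0.10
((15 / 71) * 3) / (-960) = -0.00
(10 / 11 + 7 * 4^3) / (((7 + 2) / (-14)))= -23044 / 33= -698.30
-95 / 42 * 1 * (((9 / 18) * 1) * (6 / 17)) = -0.40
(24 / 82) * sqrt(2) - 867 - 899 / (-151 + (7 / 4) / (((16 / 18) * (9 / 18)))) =-2025667 / 2353 + 12 * sqrt(2) / 41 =-860.47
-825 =-825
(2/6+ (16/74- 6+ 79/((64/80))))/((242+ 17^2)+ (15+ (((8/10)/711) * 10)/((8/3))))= 3272575/19151644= 0.17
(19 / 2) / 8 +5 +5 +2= 211 / 16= 13.19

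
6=6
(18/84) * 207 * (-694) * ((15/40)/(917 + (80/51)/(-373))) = -12297627603/976864616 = -12.59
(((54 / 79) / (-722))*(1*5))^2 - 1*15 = -15.00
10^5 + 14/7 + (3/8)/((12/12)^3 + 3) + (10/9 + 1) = 28801211/288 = 100004.20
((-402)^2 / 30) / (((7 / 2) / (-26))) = -1400568 / 35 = -40016.23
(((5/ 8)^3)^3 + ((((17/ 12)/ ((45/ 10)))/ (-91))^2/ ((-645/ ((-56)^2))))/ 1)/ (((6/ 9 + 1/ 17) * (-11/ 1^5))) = -2627923953853001/ 1446961530682736640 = -0.00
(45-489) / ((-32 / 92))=2553 / 2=1276.50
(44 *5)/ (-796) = -55/ 199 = -0.28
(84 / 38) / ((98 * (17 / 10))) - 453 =-1024203 / 2261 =-452.99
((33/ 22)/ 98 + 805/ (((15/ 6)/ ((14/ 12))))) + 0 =220901/ 588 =375.68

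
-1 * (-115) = 115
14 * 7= 98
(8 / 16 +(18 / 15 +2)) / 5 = 0.74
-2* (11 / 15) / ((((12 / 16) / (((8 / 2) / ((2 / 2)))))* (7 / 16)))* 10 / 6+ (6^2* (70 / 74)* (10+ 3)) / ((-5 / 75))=-46645684 / 6993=-6670.34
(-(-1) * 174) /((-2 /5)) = -435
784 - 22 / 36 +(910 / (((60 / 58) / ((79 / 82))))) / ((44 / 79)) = 74848201 / 32472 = 2305.01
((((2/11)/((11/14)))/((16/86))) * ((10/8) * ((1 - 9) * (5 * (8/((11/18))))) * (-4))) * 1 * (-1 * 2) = -8668800/1331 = -6513.00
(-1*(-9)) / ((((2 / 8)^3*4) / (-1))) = -144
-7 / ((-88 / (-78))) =-273 / 44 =-6.20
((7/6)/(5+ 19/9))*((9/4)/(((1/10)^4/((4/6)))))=39375/16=2460.94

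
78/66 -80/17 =-659/187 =-3.52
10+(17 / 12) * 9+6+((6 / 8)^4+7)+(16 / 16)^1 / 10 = 46293 / 1280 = 36.17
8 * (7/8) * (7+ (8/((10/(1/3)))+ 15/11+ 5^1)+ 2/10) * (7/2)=55909/165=338.84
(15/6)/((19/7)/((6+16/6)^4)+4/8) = 1599416/320191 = 5.00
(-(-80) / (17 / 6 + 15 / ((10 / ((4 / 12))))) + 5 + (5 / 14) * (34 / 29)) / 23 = 5972 / 4669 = 1.28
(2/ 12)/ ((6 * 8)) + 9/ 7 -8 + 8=2599/ 2016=1.29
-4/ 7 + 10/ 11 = 0.34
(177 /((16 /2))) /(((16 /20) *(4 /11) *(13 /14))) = 68145 /832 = 81.91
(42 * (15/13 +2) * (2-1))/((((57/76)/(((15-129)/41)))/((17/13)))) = -108528/169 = -642.18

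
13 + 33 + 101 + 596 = 743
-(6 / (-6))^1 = 1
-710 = -710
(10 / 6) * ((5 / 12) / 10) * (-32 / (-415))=4 / 747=0.01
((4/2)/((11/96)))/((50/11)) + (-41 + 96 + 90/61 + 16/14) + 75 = 1456692/10675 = 136.46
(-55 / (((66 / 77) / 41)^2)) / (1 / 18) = -4530295 / 2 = -2265147.50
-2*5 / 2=-5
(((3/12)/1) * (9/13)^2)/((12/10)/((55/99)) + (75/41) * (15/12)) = 27675/1027013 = 0.03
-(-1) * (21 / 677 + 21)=14238 / 677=21.03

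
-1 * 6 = -6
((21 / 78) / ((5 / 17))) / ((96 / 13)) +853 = 818999 / 960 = 853.12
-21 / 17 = -1.24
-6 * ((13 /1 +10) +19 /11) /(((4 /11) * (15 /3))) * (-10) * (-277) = -226032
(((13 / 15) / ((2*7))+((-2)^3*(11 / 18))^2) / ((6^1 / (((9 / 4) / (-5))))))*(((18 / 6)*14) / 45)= -135871 / 81000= -1.68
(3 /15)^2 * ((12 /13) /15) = 4 /1625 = 0.00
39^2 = 1521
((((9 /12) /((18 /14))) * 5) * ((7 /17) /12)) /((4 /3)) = 245 /3264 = 0.08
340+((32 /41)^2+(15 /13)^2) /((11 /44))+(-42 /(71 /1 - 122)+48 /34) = 1690316910 /4829513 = 350.00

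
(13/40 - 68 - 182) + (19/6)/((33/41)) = -245.74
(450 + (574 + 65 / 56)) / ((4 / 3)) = 172227 / 224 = 768.87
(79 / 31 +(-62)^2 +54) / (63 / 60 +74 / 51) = 123335340 / 79081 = 1559.61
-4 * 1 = -4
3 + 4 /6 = 3.67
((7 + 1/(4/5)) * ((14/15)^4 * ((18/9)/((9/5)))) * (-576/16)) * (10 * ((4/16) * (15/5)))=-422576/225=-1878.12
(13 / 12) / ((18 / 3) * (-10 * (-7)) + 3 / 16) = 0.00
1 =1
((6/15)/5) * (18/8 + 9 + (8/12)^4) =3709/4050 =0.92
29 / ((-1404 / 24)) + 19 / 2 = 2107 / 234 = 9.00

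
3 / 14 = 0.21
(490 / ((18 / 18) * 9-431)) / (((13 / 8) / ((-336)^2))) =-221276160 / 2743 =-80669.40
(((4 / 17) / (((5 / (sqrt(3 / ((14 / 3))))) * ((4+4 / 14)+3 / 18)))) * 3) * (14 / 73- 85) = -668628 * sqrt(14) / 1160335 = -2.16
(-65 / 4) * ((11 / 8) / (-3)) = 715 / 96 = 7.45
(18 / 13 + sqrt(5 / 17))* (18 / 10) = 9* sqrt(85) / 85 + 162 / 65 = 3.47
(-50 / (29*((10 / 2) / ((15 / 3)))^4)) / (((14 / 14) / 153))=-7650 / 29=-263.79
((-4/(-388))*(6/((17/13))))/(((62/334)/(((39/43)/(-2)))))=-254007/2198117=-0.12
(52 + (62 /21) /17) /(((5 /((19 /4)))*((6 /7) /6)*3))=176947 /1530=115.65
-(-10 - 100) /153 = 110 /153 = 0.72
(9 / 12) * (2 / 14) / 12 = 1 / 112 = 0.01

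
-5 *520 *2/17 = -5200/17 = -305.88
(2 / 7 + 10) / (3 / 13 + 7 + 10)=117 / 196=0.60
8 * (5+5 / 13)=560 / 13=43.08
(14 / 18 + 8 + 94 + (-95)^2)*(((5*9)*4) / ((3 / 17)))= 27931000 / 3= 9310333.33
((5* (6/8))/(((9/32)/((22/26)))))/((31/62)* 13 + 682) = 880/53703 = 0.02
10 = 10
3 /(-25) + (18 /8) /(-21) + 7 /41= -1619 /28700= -0.06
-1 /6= -0.17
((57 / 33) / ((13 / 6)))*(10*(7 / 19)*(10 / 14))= 300 / 143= 2.10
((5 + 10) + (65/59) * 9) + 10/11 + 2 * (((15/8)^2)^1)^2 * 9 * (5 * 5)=7426840105/1329152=5587.65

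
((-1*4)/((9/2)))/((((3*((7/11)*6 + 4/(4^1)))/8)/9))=-704/159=-4.43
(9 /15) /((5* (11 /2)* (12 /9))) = 9 /550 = 0.02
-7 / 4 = -1.75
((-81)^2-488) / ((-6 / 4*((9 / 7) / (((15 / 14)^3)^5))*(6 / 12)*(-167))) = 98493688751220703125 / 927852569934094336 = 106.15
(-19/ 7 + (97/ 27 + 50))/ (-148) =-2404/ 6993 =-0.34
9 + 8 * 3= 33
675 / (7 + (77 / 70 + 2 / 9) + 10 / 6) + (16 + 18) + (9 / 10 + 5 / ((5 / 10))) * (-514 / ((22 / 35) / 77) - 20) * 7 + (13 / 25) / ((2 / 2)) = -216014120551 / 44950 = -4805653.40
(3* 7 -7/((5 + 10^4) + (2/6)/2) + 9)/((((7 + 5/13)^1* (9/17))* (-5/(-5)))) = 16583177/2161116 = 7.67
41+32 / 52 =541 / 13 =41.62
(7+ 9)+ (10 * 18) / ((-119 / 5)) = 1004 / 119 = 8.44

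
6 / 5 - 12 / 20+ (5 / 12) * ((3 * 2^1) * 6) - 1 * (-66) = 408 / 5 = 81.60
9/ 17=0.53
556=556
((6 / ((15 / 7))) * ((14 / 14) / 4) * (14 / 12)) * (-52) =-637 / 15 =-42.47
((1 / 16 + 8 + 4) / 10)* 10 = 193 / 16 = 12.06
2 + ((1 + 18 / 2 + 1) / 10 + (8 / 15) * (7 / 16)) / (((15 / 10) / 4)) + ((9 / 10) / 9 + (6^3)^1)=19949 / 90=221.66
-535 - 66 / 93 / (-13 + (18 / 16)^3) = -534.94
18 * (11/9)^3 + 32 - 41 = 23.86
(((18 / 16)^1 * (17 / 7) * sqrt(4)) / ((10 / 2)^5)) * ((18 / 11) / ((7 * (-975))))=-459 / 1094843750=-0.00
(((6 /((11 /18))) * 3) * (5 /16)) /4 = 405 /176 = 2.30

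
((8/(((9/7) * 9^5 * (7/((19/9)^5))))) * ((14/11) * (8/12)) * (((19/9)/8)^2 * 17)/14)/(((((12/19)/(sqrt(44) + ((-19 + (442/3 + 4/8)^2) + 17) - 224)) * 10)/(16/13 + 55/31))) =349640612325067 * sqrt(11)/8113025676227369040 + 272241718896503893411/584137848688370570880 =0.47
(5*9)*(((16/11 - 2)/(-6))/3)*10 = 150/11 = 13.64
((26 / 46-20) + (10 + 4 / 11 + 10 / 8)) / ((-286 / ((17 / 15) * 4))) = 26911 / 217074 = 0.12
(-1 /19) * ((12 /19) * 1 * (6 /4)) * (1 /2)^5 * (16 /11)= -9 /3971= -0.00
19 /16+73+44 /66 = 3593 /48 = 74.85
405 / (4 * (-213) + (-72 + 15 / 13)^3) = -59319 / 52206787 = -0.00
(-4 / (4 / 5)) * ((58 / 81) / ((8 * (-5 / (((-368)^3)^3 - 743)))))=-3589453784104342254539819 / 324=-11078561062050439057221.66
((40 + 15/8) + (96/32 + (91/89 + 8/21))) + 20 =990995/14952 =66.28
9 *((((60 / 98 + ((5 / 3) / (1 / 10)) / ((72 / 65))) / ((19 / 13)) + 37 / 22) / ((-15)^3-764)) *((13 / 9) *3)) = -178227829 / 1525949964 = -0.12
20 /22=10 /11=0.91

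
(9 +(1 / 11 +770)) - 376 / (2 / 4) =298 / 11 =27.09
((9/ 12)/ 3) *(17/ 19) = 17/ 76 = 0.22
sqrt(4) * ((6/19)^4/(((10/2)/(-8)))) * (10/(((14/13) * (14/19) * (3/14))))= -89856/48013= -1.87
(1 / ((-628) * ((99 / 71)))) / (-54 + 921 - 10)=-71 / 53281404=-0.00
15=15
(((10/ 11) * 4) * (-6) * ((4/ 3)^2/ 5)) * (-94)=24064/ 33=729.21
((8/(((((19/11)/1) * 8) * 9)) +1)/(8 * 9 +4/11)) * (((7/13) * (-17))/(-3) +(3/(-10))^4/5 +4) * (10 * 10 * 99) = 11648925673/11343000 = 1026.97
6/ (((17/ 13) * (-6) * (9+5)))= -13/ 238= -0.05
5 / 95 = 1 / 19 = 0.05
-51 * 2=-102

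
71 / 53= 1.34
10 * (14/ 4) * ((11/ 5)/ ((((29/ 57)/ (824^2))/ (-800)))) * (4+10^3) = -82536434942234.48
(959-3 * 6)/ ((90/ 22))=10351/ 45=230.02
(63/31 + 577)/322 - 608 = -606.20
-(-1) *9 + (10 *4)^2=1609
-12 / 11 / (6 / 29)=-58 / 11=-5.27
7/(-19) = -7/19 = -0.37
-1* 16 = -16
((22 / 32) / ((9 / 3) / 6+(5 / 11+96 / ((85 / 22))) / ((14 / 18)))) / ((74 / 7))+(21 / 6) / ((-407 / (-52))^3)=4322804288943 / 466401316448848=0.01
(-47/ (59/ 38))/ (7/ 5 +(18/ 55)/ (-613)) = -60214990/ 2783797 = -21.63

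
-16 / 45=-0.36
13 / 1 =13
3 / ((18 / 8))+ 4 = 16 / 3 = 5.33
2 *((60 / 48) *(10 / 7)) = 25 / 7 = 3.57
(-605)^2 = 366025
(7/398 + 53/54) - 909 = -4878689/5373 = -908.00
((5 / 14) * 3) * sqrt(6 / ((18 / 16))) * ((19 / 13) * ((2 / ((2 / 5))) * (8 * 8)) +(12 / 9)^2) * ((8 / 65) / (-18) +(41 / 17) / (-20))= -139215016 * sqrt(3) / 1628991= -148.02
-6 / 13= -0.46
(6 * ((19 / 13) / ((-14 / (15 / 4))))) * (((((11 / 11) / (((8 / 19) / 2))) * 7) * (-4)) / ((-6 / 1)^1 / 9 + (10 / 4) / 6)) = -16245 / 13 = -1249.62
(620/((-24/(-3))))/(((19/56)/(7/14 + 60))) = 262570/19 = 13819.47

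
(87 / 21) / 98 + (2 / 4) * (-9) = -1529 / 343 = -4.46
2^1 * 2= 4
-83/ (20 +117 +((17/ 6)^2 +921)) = -0.08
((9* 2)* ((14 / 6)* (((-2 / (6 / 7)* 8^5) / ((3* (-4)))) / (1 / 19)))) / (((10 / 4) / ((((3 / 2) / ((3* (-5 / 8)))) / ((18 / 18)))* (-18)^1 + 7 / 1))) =3264249856 / 75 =43523331.41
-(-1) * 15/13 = 15/13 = 1.15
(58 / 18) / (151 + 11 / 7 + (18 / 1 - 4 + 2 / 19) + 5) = 3857 / 205497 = 0.02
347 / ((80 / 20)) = 347 / 4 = 86.75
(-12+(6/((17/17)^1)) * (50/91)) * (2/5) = -1584/455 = -3.48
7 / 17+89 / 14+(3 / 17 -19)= -12.05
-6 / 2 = -3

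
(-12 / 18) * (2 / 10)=-2 / 15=-0.13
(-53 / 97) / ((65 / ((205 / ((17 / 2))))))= -4346 / 21437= -0.20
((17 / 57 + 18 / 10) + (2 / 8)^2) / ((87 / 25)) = 49265 / 79344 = 0.62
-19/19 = -1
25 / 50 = 1 / 2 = 0.50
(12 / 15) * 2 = 8 / 5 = 1.60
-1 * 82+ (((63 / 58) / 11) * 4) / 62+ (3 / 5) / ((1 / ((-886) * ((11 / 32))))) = -209434091 / 791120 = -264.73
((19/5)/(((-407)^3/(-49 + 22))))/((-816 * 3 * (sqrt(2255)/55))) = -57 * sqrt(2255)/3759291413680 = -0.00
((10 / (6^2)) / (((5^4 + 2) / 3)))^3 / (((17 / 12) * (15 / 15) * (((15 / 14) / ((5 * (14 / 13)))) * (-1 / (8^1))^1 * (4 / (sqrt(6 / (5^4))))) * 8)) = -245 * sqrt(6) / 2941634131722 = -0.00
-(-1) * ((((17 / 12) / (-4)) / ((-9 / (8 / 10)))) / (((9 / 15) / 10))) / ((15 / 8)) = 68 / 243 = 0.28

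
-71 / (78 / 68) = -2414 / 39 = -61.90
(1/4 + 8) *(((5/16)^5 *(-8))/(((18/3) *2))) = -0.02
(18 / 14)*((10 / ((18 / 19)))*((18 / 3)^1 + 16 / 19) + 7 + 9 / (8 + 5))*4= 37400 / 91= 410.99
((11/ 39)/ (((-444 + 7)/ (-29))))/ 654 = 319/ 11146122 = 0.00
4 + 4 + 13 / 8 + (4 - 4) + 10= 157 / 8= 19.62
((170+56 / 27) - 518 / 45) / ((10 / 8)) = 86704 / 675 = 128.45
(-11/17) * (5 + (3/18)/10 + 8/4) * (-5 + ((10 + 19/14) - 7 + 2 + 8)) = -42.48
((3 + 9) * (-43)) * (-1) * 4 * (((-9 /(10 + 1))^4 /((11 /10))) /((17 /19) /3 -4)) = -7718885280 /33981761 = -227.15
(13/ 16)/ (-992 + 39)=-13/ 15248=-0.00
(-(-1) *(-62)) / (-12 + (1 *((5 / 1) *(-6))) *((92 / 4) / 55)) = 341 / 135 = 2.53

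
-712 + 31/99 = -70457/99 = -711.69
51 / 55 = 0.93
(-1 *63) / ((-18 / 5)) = 35 / 2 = 17.50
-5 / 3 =-1.67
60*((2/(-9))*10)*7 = -2800/3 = -933.33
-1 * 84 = -84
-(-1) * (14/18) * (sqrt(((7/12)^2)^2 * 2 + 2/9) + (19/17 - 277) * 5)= -164150/153 + 7 * sqrt(9410)/1296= -1072.35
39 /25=1.56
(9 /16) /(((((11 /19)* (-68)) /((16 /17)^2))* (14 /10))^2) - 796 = -113916849900796 /143111646601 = -796.00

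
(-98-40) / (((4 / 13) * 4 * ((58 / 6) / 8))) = -2691 / 29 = -92.79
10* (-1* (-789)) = 7890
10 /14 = 5 /7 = 0.71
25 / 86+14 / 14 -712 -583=-111259 / 86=-1293.71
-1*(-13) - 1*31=-18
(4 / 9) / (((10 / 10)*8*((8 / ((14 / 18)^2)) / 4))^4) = 5764801 / 6347497291776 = 0.00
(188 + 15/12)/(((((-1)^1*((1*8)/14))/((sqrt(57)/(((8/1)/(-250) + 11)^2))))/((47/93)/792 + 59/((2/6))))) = -1079436024078125*sqrt(57)/2215149399936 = -3679.01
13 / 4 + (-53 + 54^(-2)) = -72535 / 1458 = -49.75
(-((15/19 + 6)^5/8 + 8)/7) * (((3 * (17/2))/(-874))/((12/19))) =609985873745/51027448192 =11.95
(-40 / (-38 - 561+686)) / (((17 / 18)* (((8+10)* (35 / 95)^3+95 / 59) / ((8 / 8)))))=-97123440 / 500824403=-0.19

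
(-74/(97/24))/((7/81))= -143856/679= -211.86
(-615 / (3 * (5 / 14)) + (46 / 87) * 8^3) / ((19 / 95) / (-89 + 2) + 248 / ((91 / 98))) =-1715090 / 1510307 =-1.14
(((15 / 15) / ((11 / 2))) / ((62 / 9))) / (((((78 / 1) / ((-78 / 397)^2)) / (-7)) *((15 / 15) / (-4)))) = 19656 / 53744669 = 0.00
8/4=2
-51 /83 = -0.61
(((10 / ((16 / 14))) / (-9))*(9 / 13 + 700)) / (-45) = 63763 / 4212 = 15.14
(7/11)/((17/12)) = 84/187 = 0.45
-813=-813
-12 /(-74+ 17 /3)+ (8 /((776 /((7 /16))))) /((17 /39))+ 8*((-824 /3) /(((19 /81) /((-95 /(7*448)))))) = 75257535261 /265027280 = 283.96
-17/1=-17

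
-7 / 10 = -0.70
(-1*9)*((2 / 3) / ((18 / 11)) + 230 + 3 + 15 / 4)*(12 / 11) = -25613 / 11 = -2328.45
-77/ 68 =-1.13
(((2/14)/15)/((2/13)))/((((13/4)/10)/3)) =4/7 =0.57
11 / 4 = 2.75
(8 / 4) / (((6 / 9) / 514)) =1542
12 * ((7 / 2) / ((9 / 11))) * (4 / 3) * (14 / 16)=539 / 9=59.89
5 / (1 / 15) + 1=76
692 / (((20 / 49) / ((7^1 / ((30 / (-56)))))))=-22153.23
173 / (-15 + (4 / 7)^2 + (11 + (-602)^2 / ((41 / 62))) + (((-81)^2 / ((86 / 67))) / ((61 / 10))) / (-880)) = 160448993936 / 508262472391573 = 0.00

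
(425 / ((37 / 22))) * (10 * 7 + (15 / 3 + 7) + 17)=925650 / 37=25017.57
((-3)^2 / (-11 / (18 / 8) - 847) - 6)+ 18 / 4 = -23163 / 15334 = -1.51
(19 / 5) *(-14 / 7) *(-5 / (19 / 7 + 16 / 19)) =5054 / 473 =10.68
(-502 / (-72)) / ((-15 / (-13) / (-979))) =-5915.70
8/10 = 4/5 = 0.80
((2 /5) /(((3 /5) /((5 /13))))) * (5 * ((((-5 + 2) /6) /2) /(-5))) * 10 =0.64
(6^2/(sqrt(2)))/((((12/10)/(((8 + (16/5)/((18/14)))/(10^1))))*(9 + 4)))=236*sqrt(2)/195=1.71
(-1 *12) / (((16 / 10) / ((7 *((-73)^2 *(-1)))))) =279772.50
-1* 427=-427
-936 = -936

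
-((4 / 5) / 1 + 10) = -54 / 5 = -10.80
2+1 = 3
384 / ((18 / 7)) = 448 / 3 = 149.33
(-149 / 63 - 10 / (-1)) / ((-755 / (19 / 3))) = -9139 / 142695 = -0.06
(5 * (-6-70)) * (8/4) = -760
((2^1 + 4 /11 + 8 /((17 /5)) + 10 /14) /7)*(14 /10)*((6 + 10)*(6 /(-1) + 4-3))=-113744 /1309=-86.89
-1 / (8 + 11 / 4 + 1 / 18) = -36 / 389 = -0.09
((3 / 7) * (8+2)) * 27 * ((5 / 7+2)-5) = -12960 / 49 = -264.49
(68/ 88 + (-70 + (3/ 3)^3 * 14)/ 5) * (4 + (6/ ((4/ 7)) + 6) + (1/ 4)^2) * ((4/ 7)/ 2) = -53909/ 880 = -61.26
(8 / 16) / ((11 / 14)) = 7 / 11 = 0.64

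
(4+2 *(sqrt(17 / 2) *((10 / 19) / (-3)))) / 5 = 4 / 5 - 2 *sqrt(34) / 57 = 0.60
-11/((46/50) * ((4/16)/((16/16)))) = -1100/23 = -47.83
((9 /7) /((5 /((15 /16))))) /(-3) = -9 /112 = -0.08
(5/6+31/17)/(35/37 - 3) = -10027/7752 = -1.29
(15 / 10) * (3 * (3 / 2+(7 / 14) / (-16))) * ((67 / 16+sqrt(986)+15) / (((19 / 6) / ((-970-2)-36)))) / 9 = -8883 * sqrt(986) / 38-2727081 / 608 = -11825.64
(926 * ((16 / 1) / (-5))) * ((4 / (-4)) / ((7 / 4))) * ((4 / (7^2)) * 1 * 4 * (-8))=-7585792 / 1715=-4423.20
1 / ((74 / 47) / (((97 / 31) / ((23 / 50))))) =113975 / 26381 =4.32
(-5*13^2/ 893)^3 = -603351125/ 712121957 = -0.85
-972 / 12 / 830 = -81 / 830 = -0.10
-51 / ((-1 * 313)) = 51 / 313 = 0.16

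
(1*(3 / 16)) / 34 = 3 / 544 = 0.01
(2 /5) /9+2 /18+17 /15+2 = 148 /45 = 3.29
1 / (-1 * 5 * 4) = -0.05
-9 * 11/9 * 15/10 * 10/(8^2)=-165/64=-2.58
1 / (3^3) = 1 / 27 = 0.04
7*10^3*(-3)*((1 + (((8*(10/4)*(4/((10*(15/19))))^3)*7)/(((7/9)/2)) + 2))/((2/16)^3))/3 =-13392719872/75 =-178569598.29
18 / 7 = 2.57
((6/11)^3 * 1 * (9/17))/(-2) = -972/22627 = -0.04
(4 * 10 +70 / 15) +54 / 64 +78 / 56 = 31519 / 672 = 46.90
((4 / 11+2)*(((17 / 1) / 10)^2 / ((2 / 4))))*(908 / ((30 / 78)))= 32252.82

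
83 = 83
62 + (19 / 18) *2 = 577 / 9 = 64.11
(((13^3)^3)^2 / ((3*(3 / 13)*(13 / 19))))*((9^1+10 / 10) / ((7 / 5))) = 106832636604359523472550 / 63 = 1695756136577135293215.08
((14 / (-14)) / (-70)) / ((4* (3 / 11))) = 11 / 840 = 0.01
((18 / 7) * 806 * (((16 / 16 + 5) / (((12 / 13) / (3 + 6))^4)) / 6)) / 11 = 8390850507 / 4928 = 1702688.82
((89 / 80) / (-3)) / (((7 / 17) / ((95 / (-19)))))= 1513 / 336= 4.50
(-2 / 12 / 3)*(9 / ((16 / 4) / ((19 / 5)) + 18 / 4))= -19 / 211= -0.09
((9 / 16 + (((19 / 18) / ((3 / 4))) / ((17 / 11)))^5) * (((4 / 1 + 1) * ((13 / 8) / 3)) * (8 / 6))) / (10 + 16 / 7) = 176328430952209445 / 504608273274733632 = 0.35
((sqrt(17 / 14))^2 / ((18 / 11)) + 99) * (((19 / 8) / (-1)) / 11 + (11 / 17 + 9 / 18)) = 454715 / 4896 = 92.87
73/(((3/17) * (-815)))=-1241/2445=-0.51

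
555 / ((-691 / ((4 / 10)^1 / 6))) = -37 / 691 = -0.05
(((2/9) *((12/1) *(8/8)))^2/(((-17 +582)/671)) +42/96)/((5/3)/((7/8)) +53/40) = 5058893/1839414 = 2.75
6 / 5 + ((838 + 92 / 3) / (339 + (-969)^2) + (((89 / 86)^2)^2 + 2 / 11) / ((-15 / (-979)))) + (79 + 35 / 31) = 6476174071523399 / 38535357351600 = 168.06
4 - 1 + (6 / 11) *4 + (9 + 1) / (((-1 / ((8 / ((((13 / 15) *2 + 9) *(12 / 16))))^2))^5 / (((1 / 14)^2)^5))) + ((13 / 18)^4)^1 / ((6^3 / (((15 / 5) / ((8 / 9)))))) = 1266893640322058237379950980234177254731 / 244287834673768199027604196243875818496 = 5.19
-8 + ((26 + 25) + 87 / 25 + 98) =3612 / 25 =144.48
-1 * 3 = -3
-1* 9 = -9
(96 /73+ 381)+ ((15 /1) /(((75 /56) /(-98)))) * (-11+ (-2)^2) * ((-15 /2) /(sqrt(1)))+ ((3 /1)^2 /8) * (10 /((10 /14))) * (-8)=-4187841 /73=-57367.68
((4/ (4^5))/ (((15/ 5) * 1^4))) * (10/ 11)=5/ 4224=0.00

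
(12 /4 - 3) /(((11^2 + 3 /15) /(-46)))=0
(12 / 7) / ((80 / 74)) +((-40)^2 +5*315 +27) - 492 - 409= 161181 / 70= 2302.59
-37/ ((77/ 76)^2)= -213712/ 5929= -36.05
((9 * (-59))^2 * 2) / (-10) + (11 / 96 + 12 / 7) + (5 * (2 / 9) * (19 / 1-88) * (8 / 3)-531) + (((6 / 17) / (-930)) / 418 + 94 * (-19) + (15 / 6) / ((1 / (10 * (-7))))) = -65600631210451 / 1110241440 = -59086.82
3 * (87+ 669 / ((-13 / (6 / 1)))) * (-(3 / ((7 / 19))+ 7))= 10074.66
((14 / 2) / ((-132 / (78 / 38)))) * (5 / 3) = -455 / 2508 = -0.18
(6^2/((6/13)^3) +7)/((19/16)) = 17912/57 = 314.25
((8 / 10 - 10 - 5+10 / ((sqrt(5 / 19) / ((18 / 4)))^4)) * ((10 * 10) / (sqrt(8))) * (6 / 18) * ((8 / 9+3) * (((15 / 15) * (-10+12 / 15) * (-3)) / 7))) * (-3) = -272314595 * sqrt(2) / 12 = -32092582.79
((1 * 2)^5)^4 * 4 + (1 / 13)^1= 54525953 / 13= 4194304.08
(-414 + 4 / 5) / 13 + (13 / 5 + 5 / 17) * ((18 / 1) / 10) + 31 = 24447 / 5525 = 4.42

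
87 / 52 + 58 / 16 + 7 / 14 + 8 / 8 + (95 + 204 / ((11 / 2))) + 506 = 644.89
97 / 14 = 6.93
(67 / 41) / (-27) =-67 / 1107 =-0.06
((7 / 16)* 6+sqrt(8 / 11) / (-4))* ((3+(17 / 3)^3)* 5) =87395 / 36 - 1135* sqrt(22) / 27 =2230.47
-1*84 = -84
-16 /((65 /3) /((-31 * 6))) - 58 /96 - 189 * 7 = -1186.25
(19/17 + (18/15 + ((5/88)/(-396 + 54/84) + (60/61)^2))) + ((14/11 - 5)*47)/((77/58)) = -152632644009203/1186231953060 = -128.67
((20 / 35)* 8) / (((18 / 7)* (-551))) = -16 / 4959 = -0.00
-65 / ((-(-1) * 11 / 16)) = -1040 / 11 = -94.55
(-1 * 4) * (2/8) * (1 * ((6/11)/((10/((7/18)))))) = -7/330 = -0.02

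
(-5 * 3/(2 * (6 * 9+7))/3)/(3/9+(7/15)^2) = -1125/15128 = -0.07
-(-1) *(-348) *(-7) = 2436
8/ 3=2.67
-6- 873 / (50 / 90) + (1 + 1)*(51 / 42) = -55124 / 35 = -1574.97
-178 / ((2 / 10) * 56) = -445 / 28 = -15.89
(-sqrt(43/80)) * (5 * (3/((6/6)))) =-3 * sqrt(215)/4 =-11.00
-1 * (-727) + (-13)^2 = 896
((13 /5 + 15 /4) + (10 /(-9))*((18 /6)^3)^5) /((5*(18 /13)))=-4145238149 /1800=-2302910.08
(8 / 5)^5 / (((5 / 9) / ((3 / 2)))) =28.31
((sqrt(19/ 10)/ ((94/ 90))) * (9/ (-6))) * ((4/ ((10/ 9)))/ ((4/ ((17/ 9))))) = -459 * sqrt(190)/ 1880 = -3.37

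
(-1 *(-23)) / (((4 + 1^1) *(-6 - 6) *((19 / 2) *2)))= -23 / 1140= -0.02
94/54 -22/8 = -109/108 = -1.01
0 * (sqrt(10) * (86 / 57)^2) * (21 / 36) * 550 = 0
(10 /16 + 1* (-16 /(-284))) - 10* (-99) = 562707 /568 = 990.68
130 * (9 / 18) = 65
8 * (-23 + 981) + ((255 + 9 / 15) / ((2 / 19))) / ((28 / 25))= 275297 / 28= 9832.04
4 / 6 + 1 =5 / 3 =1.67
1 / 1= 1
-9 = -9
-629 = -629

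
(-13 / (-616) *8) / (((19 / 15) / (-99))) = -1755 / 133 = -13.20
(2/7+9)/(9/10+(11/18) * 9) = 325/224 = 1.45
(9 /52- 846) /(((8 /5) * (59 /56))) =-1539405 /3068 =-501.76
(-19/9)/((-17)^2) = -19/2601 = -0.01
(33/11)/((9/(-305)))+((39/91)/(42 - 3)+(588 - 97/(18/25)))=575957/1638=351.62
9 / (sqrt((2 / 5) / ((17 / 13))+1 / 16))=12 * sqrt(42585) / 167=14.83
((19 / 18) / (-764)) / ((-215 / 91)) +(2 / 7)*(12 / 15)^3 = 75993583 / 517419000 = 0.15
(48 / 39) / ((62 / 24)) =0.48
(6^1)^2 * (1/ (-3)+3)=96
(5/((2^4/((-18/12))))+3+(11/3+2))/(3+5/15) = 787/320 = 2.46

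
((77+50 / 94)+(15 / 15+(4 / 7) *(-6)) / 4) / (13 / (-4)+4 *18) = 9203 / 8225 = 1.12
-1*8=-8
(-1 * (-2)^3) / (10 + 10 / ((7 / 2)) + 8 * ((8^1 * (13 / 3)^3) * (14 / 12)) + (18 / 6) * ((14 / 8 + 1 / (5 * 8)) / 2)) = 362880 / 276295651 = 0.00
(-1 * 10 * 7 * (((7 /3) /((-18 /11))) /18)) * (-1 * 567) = -18865 /6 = -3144.17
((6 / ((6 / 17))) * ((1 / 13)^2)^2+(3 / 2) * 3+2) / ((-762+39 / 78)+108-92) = -371327 / 42584451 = -0.01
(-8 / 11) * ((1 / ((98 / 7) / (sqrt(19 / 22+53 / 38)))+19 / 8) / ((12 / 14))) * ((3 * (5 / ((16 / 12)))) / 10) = -399 / 176-3 * sqrt(24662) / 4598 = -2.37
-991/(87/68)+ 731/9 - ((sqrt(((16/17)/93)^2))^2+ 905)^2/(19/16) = -2376725844201357636359/3442540661189271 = -690398.77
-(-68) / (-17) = -4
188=188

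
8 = 8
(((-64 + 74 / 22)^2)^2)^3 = 7753718092444544992127728048382161 / 3138428376721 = 2470573536091193394373.64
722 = 722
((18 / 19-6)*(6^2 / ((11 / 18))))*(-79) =23514.03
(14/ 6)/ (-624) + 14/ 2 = 7.00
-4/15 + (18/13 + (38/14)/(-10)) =2311/2730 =0.85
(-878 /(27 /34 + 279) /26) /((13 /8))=-119408 /1607697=-0.07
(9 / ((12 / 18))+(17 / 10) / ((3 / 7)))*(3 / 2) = 131 / 5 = 26.20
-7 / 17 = -0.41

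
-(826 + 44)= -870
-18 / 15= -6 / 5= -1.20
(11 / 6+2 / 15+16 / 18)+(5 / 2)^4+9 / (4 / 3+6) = 341711 / 7920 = 43.15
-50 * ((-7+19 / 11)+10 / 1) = -236.36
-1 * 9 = -9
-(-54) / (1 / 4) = 216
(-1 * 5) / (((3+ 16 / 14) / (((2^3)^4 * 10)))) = -1433600 / 29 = -49434.48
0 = 0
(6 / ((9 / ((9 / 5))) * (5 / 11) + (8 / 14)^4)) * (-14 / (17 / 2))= -1479016 / 356099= -4.15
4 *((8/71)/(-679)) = -32/48209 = -0.00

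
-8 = -8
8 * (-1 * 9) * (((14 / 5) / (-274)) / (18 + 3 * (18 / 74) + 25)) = 9324 / 554165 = 0.02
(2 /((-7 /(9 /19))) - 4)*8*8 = -35200 /133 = -264.66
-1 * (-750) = 750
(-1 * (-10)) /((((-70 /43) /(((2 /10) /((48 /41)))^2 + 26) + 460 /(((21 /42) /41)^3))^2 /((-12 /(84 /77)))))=-933038556968771 /545639350427558482437632842240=-0.00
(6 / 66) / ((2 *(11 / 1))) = 1 / 242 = 0.00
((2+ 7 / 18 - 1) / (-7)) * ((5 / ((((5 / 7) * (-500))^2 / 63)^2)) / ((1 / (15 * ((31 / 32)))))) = -14067459 / 4000000000000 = -0.00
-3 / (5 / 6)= -18 / 5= -3.60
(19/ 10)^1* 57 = 1083/ 10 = 108.30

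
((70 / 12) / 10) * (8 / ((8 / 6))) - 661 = -1315 / 2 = -657.50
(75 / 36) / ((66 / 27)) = 0.85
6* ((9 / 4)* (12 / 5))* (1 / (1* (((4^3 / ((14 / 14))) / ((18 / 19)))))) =729 / 1520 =0.48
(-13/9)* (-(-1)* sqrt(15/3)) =-13* sqrt(5)/9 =-3.23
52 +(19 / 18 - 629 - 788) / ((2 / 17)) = -431407 / 36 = -11983.53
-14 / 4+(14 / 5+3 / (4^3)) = -209 / 320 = -0.65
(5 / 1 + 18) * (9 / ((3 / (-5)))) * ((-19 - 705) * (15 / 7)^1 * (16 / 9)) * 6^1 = 39964800 / 7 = 5709257.14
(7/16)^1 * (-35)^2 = 8575/16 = 535.94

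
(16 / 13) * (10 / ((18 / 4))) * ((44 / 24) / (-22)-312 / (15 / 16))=-319568 / 351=-910.45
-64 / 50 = -32 / 25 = -1.28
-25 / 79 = -0.32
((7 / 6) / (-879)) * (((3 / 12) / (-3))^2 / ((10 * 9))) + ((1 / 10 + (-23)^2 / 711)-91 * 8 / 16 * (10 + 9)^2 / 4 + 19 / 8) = -22155943289737 / 5399732160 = -4103.16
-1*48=-48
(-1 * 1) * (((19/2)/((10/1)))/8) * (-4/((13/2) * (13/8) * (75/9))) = 114/21125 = 0.01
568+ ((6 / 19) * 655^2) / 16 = 1373411 / 152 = 9035.60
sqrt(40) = 2 * sqrt(10) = 6.32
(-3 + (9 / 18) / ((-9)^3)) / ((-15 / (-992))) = -434000 / 2187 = -198.45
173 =173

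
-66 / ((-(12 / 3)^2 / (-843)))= -27819 / 8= -3477.38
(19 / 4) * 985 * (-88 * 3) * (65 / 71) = -80287350 / 71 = -1130807.75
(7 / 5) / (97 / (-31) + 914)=217 / 141185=0.00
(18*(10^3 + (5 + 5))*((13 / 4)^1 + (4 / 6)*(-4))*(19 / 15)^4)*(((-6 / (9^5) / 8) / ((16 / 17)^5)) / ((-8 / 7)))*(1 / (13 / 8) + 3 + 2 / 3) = 152930087024040851 / 86931979370496000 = 1.76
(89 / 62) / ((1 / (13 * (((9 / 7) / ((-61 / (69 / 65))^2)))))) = 3813561 / 524847050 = 0.01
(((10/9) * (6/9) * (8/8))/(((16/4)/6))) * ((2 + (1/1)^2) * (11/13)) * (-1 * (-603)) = 22110/13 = 1700.77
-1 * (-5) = 5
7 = 7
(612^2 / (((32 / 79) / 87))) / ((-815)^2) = 160890057 / 1328450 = 121.11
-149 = -149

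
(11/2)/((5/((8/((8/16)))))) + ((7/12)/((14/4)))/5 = 529/30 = 17.63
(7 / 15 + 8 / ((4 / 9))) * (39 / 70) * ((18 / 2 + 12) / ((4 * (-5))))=-10803 / 1000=-10.80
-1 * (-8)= 8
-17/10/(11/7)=-119/110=-1.08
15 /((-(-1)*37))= 15 /37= 0.41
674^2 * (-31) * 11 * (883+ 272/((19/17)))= -3315188590516/19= -174483610027.16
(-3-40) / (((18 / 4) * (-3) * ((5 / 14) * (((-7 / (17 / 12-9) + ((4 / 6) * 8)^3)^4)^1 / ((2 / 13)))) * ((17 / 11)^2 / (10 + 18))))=11024813596797 / 371936936320577867560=0.00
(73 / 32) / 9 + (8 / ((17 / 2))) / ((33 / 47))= 85843 / 53856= 1.59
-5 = -5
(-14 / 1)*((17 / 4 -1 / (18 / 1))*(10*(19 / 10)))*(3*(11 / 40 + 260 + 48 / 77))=-2305433723 / 2640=-873270.35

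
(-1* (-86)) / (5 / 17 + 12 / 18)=4386 / 49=89.51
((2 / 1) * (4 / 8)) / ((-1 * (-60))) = 1 / 60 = 0.02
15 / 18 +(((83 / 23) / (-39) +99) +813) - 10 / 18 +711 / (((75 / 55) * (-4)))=42078373 / 53820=781.84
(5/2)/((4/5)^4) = 3125/512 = 6.10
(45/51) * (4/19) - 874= -282242/323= -873.81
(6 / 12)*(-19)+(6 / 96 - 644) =-10455 / 16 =-653.44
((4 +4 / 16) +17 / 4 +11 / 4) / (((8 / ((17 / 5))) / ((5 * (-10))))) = -3825 / 16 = -239.06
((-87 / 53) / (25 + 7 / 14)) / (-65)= 0.00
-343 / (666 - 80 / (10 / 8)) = -49 / 86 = -0.57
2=2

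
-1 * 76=-76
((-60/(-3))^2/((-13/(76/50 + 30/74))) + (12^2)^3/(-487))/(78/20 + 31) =-1115489120/6288631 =-177.38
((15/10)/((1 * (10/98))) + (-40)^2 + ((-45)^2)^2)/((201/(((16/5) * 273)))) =29864305016/1675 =17829435.83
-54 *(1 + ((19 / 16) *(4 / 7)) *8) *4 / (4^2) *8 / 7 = -4860 / 49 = -99.18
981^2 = 962361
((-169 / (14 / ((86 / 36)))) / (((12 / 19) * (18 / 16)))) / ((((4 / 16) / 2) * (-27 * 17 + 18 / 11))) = 10868 / 15309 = 0.71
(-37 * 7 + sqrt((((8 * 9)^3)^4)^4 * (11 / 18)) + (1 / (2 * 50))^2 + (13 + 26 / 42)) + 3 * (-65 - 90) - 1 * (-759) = 10210021 / 210000 + 62781062873992032566884499976912074100965376 * sqrt(22) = 294469286722637843429644400000000000000000000.00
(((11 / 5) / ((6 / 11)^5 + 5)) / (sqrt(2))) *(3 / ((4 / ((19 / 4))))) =100978977 *sqrt(2) / 130084960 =1.10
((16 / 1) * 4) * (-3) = -192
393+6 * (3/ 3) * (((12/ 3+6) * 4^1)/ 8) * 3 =483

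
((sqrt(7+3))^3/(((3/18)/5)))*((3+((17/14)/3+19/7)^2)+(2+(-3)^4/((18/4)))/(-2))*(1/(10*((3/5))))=120325*sqrt(10)/882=431.41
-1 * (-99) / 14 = 99 / 14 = 7.07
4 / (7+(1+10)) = 2 / 9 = 0.22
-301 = -301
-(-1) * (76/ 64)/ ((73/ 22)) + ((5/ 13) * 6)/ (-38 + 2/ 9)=38305/ 129064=0.30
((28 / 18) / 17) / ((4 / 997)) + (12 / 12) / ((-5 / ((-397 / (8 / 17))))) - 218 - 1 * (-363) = 336.53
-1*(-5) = 5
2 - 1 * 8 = -6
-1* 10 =-10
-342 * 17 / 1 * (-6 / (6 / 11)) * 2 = 127908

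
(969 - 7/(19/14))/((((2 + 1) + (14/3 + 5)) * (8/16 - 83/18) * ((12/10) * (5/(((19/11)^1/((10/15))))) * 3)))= -164817/61864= -2.66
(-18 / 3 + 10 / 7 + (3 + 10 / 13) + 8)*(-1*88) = -57640 / 91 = -633.41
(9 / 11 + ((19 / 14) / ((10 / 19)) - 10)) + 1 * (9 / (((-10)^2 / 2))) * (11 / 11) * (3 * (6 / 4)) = -11152 / 1925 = -5.79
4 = 4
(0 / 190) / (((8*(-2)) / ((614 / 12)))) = 0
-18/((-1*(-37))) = -18/37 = -0.49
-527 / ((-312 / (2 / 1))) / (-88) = -527 / 13728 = -0.04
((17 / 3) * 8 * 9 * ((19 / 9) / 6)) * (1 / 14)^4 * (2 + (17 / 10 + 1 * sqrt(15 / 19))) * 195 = 1105 * sqrt(285) / 28812 + 155363 / 57624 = 3.34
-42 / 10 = -21 / 5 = -4.20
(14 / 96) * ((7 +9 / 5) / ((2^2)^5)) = 77 / 61440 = 0.00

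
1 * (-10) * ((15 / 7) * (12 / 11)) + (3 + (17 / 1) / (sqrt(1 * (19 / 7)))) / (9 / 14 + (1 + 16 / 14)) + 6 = -12.60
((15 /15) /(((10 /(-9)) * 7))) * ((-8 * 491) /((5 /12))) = 212112 /175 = 1212.07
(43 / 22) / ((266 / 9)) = 387 / 5852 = 0.07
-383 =-383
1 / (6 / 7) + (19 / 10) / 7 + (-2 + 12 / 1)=1201 / 105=11.44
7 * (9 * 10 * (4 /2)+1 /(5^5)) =3937507 /3125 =1260.00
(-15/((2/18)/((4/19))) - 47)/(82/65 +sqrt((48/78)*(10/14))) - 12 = -30616367/323646 +465725*sqrt(910)/323646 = -51.19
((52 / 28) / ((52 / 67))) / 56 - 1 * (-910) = 1426947 / 1568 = 910.04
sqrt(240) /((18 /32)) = 64 * sqrt(15) /9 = 27.54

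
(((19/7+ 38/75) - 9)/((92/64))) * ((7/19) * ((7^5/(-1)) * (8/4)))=1631758016/32775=49786.67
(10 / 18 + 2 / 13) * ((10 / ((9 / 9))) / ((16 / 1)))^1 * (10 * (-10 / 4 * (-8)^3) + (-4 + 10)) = 2657245 / 468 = 5677.87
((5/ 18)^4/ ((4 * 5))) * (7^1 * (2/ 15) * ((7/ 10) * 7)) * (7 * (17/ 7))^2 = 495635/ 1259712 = 0.39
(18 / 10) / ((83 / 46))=414 / 415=1.00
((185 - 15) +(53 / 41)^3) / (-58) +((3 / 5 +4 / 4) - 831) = -16636619681 / 19987090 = -832.37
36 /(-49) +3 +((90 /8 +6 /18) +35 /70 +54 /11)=124559 /6468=19.26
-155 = -155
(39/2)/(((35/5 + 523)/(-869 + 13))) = -8346/265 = -31.49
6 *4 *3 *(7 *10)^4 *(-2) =-3457440000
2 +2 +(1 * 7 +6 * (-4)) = -13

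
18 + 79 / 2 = 115 / 2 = 57.50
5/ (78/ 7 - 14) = -7/ 4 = -1.75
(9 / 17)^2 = 81 / 289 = 0.28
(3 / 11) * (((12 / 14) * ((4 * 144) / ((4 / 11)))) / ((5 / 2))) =148.11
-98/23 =-4.26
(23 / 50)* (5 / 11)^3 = 115 / 2662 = 0.04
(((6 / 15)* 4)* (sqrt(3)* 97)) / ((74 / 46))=17848* sqrt(3) / 185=167.10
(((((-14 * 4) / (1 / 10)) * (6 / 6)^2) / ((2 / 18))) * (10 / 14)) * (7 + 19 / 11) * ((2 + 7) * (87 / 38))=-135302400 / 209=-647379.90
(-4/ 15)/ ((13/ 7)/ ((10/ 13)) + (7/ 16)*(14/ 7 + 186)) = -112/ 35559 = -0.00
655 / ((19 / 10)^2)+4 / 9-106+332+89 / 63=1034295 / 2527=409.30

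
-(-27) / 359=27 / 359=0.08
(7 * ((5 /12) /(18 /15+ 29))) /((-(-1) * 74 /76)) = 3325 /33522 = 0.10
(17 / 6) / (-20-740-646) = -17 / 8436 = -0.00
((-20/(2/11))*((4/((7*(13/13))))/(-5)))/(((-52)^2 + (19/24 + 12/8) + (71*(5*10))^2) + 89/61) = 0.00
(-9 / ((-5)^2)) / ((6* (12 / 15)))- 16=-643 / 40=-16.08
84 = 84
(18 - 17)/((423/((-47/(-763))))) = 1/6867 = 0.00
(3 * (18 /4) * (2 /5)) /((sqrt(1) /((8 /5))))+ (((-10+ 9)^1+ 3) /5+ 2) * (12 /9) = 296 /25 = 11.84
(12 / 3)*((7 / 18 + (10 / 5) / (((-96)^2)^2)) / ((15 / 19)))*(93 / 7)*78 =126455913961 / 61931520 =2041.87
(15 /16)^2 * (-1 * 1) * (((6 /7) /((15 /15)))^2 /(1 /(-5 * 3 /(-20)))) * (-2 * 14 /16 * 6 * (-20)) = -91125 /896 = -101.70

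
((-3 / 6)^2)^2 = 1 / 16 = 0.06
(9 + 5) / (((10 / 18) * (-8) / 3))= -189 / 20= -9.45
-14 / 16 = -7 / 8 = -0.88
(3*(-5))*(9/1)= -135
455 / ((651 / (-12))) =-260 / 31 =-8.39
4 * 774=3096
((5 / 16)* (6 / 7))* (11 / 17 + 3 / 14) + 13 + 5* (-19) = -81.77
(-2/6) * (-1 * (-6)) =-2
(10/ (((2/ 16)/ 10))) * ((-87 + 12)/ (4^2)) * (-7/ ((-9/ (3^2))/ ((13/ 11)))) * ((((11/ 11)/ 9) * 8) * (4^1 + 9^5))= -1628431212.12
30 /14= 15 /7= 2.14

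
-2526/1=-2526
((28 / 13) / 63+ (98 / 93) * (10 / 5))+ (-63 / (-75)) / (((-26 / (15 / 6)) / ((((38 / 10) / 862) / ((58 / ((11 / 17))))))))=2.14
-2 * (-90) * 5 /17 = 52.94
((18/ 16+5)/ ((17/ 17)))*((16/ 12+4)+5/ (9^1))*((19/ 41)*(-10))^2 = 23437925/ 30258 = 774.60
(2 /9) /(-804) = -1 /3618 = -0.00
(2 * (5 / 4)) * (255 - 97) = 395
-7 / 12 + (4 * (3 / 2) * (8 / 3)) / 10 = 61 / 60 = 1.02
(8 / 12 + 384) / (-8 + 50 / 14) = -8078 / 93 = -86.86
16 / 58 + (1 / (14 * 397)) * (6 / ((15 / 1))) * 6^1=111334 / 402955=0.28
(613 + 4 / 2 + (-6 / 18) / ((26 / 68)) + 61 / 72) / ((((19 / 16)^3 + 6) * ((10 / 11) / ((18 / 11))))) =294715904 / 2043275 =144.24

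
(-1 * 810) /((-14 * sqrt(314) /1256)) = 4100.92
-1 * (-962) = 962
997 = 997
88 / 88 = 1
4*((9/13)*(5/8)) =45/26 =1.73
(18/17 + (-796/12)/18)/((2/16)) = -9644/459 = -21.01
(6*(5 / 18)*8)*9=120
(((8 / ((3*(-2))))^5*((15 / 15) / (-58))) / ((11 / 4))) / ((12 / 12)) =2048 / 77517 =0.03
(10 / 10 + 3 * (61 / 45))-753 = -11219 / 15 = -747.93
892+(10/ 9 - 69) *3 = 2065/ 3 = 688.33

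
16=16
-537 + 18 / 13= -6963 / 13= -535.62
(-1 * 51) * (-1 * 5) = 255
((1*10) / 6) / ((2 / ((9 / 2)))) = 15 / 4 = 3.75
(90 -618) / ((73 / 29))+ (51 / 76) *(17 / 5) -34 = -6698429 / 27740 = -241.47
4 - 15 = -11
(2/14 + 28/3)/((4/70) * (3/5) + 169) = 4975/88743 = 0.06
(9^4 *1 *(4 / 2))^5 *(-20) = -7780905893796434432640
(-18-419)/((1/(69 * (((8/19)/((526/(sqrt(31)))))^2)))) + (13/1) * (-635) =-10849598957/1314211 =-8255.60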